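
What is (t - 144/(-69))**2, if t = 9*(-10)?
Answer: 4088484/529 ≈ 7728.7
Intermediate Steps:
t = -90
(t - 144/(-69))**2 = (-90 - 144/(-69))**2 = (-90 - 144*(-1/69))**2 = (-90 + 48/23)**2 = (-2022/23)**2 = 4088484/529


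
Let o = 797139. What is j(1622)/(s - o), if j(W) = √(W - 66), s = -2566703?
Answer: -√389/1681921 ≈ -1.1727e-5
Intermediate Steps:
j(W) = √(-66 + W)
j(1622)/(s - o) = √(-66 + 1622)/(-2566703 - 1*797139) = √1556/(-2566703 - 797139) = (2*√389)/(-3363842) = (2*√389)*(-1/3363842) = -√389/1681921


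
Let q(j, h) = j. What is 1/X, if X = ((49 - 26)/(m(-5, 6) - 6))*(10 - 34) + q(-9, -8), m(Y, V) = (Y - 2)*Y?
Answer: -29/813 ≈ -0.035670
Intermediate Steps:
m(Y, V) = Y*(-2 + Y) (m(Y, V) = (-2 + Y)*Y = Y*(-2 + Y))
X = -813/29 (X = ((49 - 26)/(-5*(-2 - 5) - 6))*(10 - 34) - 9 = (23/(-5*(-7) - 6))*(-24) - 9 = (23/(35 - 6))*(-24) - 9 = (23/29)*(-24) - 9 = -552/29 - 9 = -813/29 ≈ -28.034)
1/X = 1/(-813/29) = -29/813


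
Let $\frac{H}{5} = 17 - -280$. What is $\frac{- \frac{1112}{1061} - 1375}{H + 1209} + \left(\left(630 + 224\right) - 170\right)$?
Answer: $\frac{1953640469}{2858334} \approx 683.49$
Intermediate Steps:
$H = 1485$ ($H = 5 \left(17 - -280\right) = 5 \left(17 + 280\right) = 5 \cdot 297 = 1485$)
$\frac{- \frac{1112}{1061} - 1375}{H + 1209} + \left(\left(630 + 224\right) - 170\right) = \frac{- \frac{1112}{1061} - 1375}{1485 + 1209} + \left(\left(630 + 224\right) - 170\right) = \frac{\left(-1112\right) \frac{1}{1061} - 1375}{2694} + \left(854 - 170\right) = \left(- \frac{1112}{1061} - 1375\right) \frac{1}{2694} + 684 = \left(- \frac{1459987}{1061}\right) \frac{1}{2694} + 684 = - \frac{1459987}{2858334} + 684 = \frac{1953640469}{2858334}$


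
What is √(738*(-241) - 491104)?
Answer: I*√668962 ≈ 817.9*I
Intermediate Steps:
√(738*(-241) - 491104) = √(-177858 - 491104) = √(-668962) = I*√668962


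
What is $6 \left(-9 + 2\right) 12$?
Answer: $-504$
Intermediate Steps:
$6 \left(-9 + 2\right) 12 = 6 \left(-7\right) 12 = \left(-42\right) 12 = -504$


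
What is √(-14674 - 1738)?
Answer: 2*I*√4103 ≈ 128.11*I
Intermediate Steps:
√(-14674 - 1738) = √(-16412) = 2*I*√4103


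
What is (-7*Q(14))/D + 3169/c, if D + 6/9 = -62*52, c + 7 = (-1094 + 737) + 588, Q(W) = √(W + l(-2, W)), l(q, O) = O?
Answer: 3169/224 + 3*√7/691 ≈ 14.159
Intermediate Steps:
Q(W) = √2*√W (Q(W) = √(W + W) = √(2*W) = √2*√W)
c = 224 (c = -7 + ((-1094 + 737) + 588) = -7 + (-357 + 588) = -7 + 231 = 224)
D = -9674/3 (D = -⅔ - 62*52 = -⅔ - 3224 = -9674/3 ≈ -3224.7)
(-7*Q(14))/D + 3169/c = (-7*√2*√14)/(-9674/3) + 3169/224 = -14*√7*(-3/9674) + 3169*(1/224) = -14*√7*(-3/9674) + 3169/224 = 3*√7/691 + 3169/224 = 3169/224 + 3*√7/691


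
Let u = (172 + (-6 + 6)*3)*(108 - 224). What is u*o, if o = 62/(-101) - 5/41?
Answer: 60793744/4141 ≈ 14681.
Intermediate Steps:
o = -3047/4141 (o = 62*(-1/101) - 5*1/41 = -62/101 - 5/41 = -3047/4141 ≈ -0.73581)
u = -19952 (u = (172 + 0*3)*(-116) = (172 + 0)*(-116) = 172*(-116) = -19952)
u*o = -19952*(-3047/4141) = 60793744/4141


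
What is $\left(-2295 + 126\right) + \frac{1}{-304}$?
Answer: $- \frac{659377}{304} \approx -2169.0$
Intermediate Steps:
$\left(-2295 + 126\right) + \frac{1}{-304} = -2169 - \frac{1}{304} = - \frac{659377}{304}$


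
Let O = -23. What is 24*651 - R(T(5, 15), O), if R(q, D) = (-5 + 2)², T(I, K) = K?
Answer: 15615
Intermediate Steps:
R(q, D) = 9 (R(q, D) = (-3)² = 9)
24*651 - R(T(5, 15), O) = 24*651 - 1*9 = 15624 - 9 = 15615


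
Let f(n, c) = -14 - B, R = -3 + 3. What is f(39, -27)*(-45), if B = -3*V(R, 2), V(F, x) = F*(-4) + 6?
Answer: -180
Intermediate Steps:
R = 0
V(F, x) = 6 - 4*F (V(F, x) = -4*F + 6 = 6 - 4*F)
B = -18 (B = -3*(6 - 4*0) = -3*(6 + 0) = -3*6 = -18)
f(n, c) = 4 (f(n, c) = -14 - 1*(-18) = -14 + 18 = 4)
f(39, -27)*(-45) = 4*(-45) = -180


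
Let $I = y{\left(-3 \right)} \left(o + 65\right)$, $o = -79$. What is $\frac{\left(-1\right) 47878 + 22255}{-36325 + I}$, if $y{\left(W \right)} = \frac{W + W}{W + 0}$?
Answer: $\frac{25623}{36353} \approx 0.70484$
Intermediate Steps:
$y{\left(W \right)} = 2$ ($y{\left(W \right)} = \frac{2 W}{W} = 2$)
$I = -28$ ($I = 2 \left(-79 + 65\right) = 2 \left(-14\right) = -28$)
$\frac{\left(-1\right) 47878 + 22255}{-36325 + I} = \frac{\left(-1\right) 47878 + 22255}{-36325 - 28} = \frac{-47878 + 22255}{-36353} = \left(-25623\right) \left(- \frac{1}{36353}\right) = \frac{25623}{36353}$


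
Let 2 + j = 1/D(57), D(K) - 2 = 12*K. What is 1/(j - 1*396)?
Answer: -686/273027 ≈ -0.0025126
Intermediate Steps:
D(K) = 2 + 12*K
j = -1371/686 (j = -2 + 1/(2 + 12*57) = -2 + 1/(2 + 684) = -2 + 1/686 = -1371/686 ≈ -1.9985)
1/(j - 1*396) = 1/(-1371/686 - 1*396) = 1/(-1371/686 - 396) = 1/(-273027/686) = -686/273027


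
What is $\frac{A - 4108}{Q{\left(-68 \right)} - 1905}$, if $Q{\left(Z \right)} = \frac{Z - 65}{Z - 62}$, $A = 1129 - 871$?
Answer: $\frac{500500}{247517} \approx 2.0221$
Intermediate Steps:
$A = 258$ ($A = 1129 - 871 = 258$)
$Q{\left(Z \right)} = \frac{-65 + Z}{-62 + Z}$
$\frac{A - 4108}{Q{\left(-68 \right)} - 1905} = \frac{258 - 4108}{\frac{-65 - 68}{-62 - 68} - 1905} = - \frac{3850}{\frac{1}{-130} \left(-133\right) - 1905} = - \frac{3850}{\left(- \frac{1}{130}\right) \left(-133\right) - 1905} = - \frac{3850}{\frac{133}{130} - 1905} = - \frac{3850}{- \frac{247517}{130}} = \left(-3850\right) \left(- \frac{130}{247517}\right) = \frac{500500}{247517}$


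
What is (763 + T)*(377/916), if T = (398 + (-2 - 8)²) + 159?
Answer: 133835/229 ≈ 584.43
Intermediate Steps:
T = 657 (T = (398 + (-10)²) + 159 = (398 + 100) + 159 = 498 + 159 = 657)
(763 + T)*(377/916) = (763 + 657)*(377/916) = 1420*(377*(1/916)) = 1420*(377/916) = 133835/229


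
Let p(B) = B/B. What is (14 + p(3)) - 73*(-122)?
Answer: 8921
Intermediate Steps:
p(B) = 1
(14 + p(3)) - 73*(-122) = (14 + 1) - 73*(-122) = 15 + 8906 = 8921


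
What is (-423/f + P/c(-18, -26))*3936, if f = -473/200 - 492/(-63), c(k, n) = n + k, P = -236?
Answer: -71609407392/251537 ≈ -2.8469e+5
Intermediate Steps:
c(k, n) = k + n
f = 22867/4200 (f = -473*1/200 - 492*(-1/63) = -473/200 + 164/21 = 22867/4200 ≈ 5.4445)
(-423/f + P/c(-18, -26))*3936 = (-423/22867/4200 - 236/(-18 - 26))*3936 = (-423*4200/22867 - 236/(-44))*3936 = (-1776600/22867 - 236*(-1/44))*3936 = (-1776600/22867 + 59/11)*3936 = -18193447/251537*3936 = -71609407392/251537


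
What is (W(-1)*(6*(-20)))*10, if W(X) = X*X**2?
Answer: 1200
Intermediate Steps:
W(X) = X**3
(W(-1)*(6*(-20)))*10 = ((-1)**3*(6*(-20)))*10 = -1*(-120)*10 = 120*10 = 1200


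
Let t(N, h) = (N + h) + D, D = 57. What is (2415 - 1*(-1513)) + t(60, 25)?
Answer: 4070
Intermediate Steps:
t(N, h) = 57 + N + h (t(N, h) = (N + h) + 57 = 57 + N + h)
(2415 - 1*(-1513)) + t(60, 25) = (2415 - 1*(-1513)) + (57 + 60 + 25) = (2415 + 1513) + 142 = 3928 + 142 = 4070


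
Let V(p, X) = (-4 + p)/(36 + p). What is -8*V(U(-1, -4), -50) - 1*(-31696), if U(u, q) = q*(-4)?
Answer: 412024/13 ≈ 31694.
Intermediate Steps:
U(u, q) = -4*q
V(p, X) = (-4 + p)/(36 + p)
-8*V(U(-1, -4), -50) - 1*(-31696) = -8*(-4 - 4*(-4))/(36 - 4*(-4)) - 1*(-31696) = -8*(-4 + 16)/(36 + 16) + 31696 = -8*12/52 + 31696 = -2*12/13 + 31696 = -8*3/13 + 31696 = -24/13 + 31696 = 412024/13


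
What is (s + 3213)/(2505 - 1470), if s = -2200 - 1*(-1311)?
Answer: 2324/1035 ≈ 2.2454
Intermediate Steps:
s = -889 (s = -2200 + 1311 = -889)
(s + 3213)/(2505 - 1470) = (-889 + 3213)/(2505 - 1470) = 2324/1035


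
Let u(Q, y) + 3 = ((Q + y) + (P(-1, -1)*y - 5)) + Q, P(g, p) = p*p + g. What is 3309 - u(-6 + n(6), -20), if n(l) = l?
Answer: 3337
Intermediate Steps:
P(g, p) = g + p² (P(g, p) = p² + g = g + p²)
u(Q, y) = -8 + y + 2*Q (u(Q, y) = -3 + (((Q + y) + ((-1 + (-1)²)*y - 5)) + Q) = -3 + (((Q + y) + ((-1 + 1)*y - 5)) + Q) = -3 + (((Q + y) + (0*y - 5)) + Q) = -3 + (((Q + y) + (0 - 5)) + Q) = -3 + (((Q + y) - 5) + Q) = -3 + ((-5 + Q + y) + Q) = -3 + (-5 + y + 2*Q) = -8 + y + 2*Q)
3309 - u(-6 + n(6), -20) = 3309 - (-8 - 20 + 2*(-6 + 6)) = 3309 - (-8 - 20 + 2*0) = 3309 - (-8 - 20 + 0) = 3309 - 1*(-28) = 3309 + 28 = 3337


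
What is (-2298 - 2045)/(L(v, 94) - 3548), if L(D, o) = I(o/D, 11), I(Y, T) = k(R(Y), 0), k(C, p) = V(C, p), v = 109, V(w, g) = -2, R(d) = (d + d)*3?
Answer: 4343/3550 ≈ 1.2234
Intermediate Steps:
R(d) = 6*d (R(d) = (2*d)*3 = 6*d)
k(C, p) = -2
I(Y, T) = -2
L(D, o) = -2
(-2298 - 2045)/(L(v, 94) - 3548) = (-2298 - 2045)/(-2 - 3548) = -4343/(-3550) = -4343*(-1/3550) = 4343/3550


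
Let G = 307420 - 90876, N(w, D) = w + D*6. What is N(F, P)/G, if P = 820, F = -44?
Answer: 1219/54136 ≈ 0.022517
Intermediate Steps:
N(w, D) = w + 6*D
G = 216544
N(F, P)/G = (-44 + 6*820)/216544 = (-44 + 4920)*(1/216544) = 4876*(1/216544) = 1219/54136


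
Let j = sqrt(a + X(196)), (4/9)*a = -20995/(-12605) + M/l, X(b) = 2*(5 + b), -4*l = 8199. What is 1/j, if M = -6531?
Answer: 2*sqrt(967970982126027)/1264422951 ≈ 0.049212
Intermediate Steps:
l = -8199/4 (l = -1/4*8199 = -8199/4 ≈ -2049.8)
X(b) = 10 + 2*b
a = 100286205/9186524 (a = 9*(-20995/(-12605) - 6531/(-8199/4))/4 = 9*(-20995*(-1/12605) - 6531*(-4/8199))/4 = 9*(4199/2521 + 8708/2733)/4 = (9/4)*(33428735/6889893) = 100286205/9186524 ≈ 10.917)
j = 3*sqrt(967970982126027)/4593262 (j = sqrt(100286205/9186524 + (10 + 2*196)) = sqrt(100286205/9186524 + (10 + 392)) = sqrt(100286205/9186524 + 402) = sqrt(3793268853/9186524) = 3*sqrt(967970982126027)/4593262 ≈ 20.320)
1/j = 1/(3*sqrt(967970982126027)/4593262) = 2*sqrt(967970982126027)/1264422951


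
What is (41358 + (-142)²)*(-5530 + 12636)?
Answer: 437175332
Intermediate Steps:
(41358 + (-142)²)*(-5530 + 12636) = (41358 + 20164)*7106 = 61522*7106 = 437175332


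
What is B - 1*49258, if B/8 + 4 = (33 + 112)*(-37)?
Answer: -92210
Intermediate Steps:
B = -42952 (B = -32 + 8*((33 + 112)*(-37)) = -32 + 8*(145*(-37)) = -32 + 8*(-5365) = -32 - 42920 = -42952)
B - 1*49258 = -42952 - 1*49258 = -42952 - 49258 = -92210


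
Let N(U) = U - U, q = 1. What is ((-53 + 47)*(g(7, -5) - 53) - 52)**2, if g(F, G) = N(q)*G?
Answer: 70756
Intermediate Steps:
N(U) = 0
g(F, G) = 0 (g(F, G) = 0*G = 0)
((-53 + 47)*(g(7, -5) - 53) - 52)**2 = ((-53 + 47)*(0 - 53) - 52)**2 = (-6*(-53) - 52)**2 = (318 - 52)**2 = 266**2 = 70756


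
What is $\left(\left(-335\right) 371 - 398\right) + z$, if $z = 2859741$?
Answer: $2735058$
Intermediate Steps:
$\left(\left(-335\right) 371 - 398\right) + z = \left(\left(-335\right) 371 - 398\right) + 2859741 = \left(-124285 - 398\right) + 2859741 = -124683 + 2859741 = 2735058$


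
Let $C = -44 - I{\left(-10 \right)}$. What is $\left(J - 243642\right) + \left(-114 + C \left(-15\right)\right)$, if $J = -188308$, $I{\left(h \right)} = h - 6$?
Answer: $-431644$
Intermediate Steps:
$I{\left(h \right)} = -6 + h$
$C = -28$ ($C = -44 - \left(-6 - 10\right) = -44 - -16 = -44 + 16 = -28$)
$\left(J - 243642\right) + \left(-114 + C \left(-15\right)\right) = \left(-188308 - 243642\right) - -306 = \left(-188308 - 243642\right) + \left(-114 + 420\right) = -431950 + 306 = -431644$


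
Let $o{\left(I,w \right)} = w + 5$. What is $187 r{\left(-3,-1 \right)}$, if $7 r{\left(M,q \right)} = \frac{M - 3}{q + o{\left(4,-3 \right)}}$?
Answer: $- \frac{1122}{7} \approx -160.29$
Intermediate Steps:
$o{\left(I,w \right)} = 5 + w$
$r{\left(M,q \right)} = \frac{-3 + M}{7 \left(2 + q\right)}$ ($r{\left(M,q \right)} = \frac{\left(M - 3\right) \frac{1}{q + \left(5 - 3\right)}}{7} = \frac{\left(-3 + M\right) \frac{1}{q + 2}}{7} = \frac{\left(-3 + M\right) \frac{1}{2 + q}}{7} = \frac{\frac{1}{2 + q} \left(-3 + M\right)}{7} = \frac{-3 + M}{7 \left(2 + q\right)}$)
$187 r{\left(-3,-1 \right)} = 187 \frac{-3 - 3}{7 \left(2 - 1\right)} = 187 \cdot \frac{1}{7} \cdot 1^{-1} \left(-6\right) = 187 \cdot \frac{1}{7} \cdot 1 \left(-6\right) = 187 \left(- \frac{6}{7}\right) = - \frac{1122}{7}$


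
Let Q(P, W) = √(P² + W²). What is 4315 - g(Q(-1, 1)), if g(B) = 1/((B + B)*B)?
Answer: 17259/4 ≈ 4314.8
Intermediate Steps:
g(B) = 1/(2*B²) (g(B) = 1/(((2*B))*B) = (1/(2*B))/B = 1/(2*B²))
4315 - g(Q(-1, 1)) = 4315 - 1/(2*(√((-1)² + 1²))²) = 4315 - 1/(2*(√(1 + 1))²) = 4315 - 1/(2*(√2)²) = 4315 - 1/(2*2) = 4315 - 1*¼ = 4315 - ¼ = 17259/4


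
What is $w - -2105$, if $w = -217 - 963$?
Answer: $925$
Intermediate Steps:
$w = -1180$ ($w = -217 - 963 = -1180$)
$w - -2105 = -1180 - -2105 = -1180 + 2105 = 925$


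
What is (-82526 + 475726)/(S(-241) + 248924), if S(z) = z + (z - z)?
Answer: 393200/248683 ≈ 1.5811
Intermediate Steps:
S(z) = z (S(z) = z + 0 = z)
(-82526 + 475726)/(S(-241) + 248924) = (-82526 + 475726)/(-241 + 248924) = 393200/248683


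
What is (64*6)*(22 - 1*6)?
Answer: 6144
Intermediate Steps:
(64*6)*(22 - 1*6) = 384*(22 - 6) = 384*16 = 6144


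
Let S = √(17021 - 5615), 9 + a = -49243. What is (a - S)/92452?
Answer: -12313/23113 - √11406/92452 ≈ -0.53389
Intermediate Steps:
a = -49252 (a = -9 - 49243 = -49252)
S = √11406 ≈ 106.80
(a - S)/92452 = (-49252 - √11406)/92452 = (-49252 - √11406)*(1/92452) = -12313/23113 - √11406/92452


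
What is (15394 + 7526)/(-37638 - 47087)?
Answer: -4584/16945 ≈ -0.27052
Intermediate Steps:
(15394 + 7526)/(-37638 - 47087) = 22920/(-84725) = 22920*(-1/84725) = -4584/16945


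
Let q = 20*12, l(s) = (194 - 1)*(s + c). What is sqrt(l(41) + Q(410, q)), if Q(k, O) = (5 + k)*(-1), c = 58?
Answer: 2*sqrt(4673) ≈ 136.72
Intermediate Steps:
l(s) = 11194 + 193*s (l(s) = (194 - 1)*(s + 58) = 193*(58 + s) = 11194 + 193*s)
q = 240
Q(k, O) = -5 - k
sqrt(l(41) + Q(410, q)) = sqrt((11194 + 193*41) + (-5 - 1*410)) = sqrt((11194 + 7913) + (-5 - 410)) = sqrt(19107 - 415) = sqrt(18692) = 2*sqrt(4673)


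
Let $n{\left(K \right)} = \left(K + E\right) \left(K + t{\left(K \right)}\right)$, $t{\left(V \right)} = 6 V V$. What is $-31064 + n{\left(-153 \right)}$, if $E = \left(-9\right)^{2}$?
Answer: $-10132736$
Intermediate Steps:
$E = 81$
$t{\left(V \right)} = 6 V^{2}$
$n{\left(K \right)} = \left(81 + K\right) \left(K + 6 K^{2}\right)$ ($n{\left(K \right)} = \left(K + 81\right) \left(K + 6 K^{2}\right) = \left(81 + K\right) \left(K + 6 K^{2}\right)$)
$-31064 + n{\left(-153 \right)} = -31064 - 153 \left(81 + 6 \left(-153\right)^{2} + 487 \left(-153\right)\right) = -31064 - 153 \left(81 + 6 \cdot 23409 - 74511\right) = -31064 - 153 \left(81 + 140454 - 74511\right) = -31064 - 10101672 = -10132736$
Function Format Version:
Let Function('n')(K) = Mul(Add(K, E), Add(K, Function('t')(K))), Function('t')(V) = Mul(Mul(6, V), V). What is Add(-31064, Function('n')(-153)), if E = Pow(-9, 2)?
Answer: -10132736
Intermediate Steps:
E = 81
Function('t')(V) = Mul(6, Pow(V, 2))
Function('n')(K) = Mul(Add(81, K), Add(K, Mul(6, Pow(K, 2)))) (Function('n')(K) = Mul(Add(K, 81), Add(K, Mul(6, Pow(K, 2)))) = Mul(Add(81, K), Add(K, Mul(6, Pow(K, 2)))))
Add(-31064, Function('n')(-153)) = Add(-31064, Mul(-153, Add(81, Mul(6, Pow(-153, 2)), Mul(487, -153)))) = Add(-31064, Mul(-153, Add(81, Mul(6, 23409), -74511))) = Add(-31064, Mul(-153, Add(81, 140454, -74511))) = Add(-31064, Mul(-153, 66024)) = Add(-31064, -10101672) = -10132736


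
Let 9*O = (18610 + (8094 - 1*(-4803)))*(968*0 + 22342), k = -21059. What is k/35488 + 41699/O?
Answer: -151129905931/254908636064 ≈ -0.59288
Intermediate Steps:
O = 703929394/9 (O = ((18610 + (8094 - 1*(-4803)))*(968*0 + 22342))/9 = ((18610 + (8094 + 4803))*(0 + 22342))/9 = ((18610 + 12897)*22342)/9 = (31507*22342)/9 = (⅑)*703929394 = 703929394/9 ≈ 7.8214e+7)
k/35488 + 41699/O = -21059/35488 + 41699/(703929394/9) = -21059*1/35488 + 41699*(9/703929394) = -21059/35488 + 7659/14365906 = -151129905931/254908636064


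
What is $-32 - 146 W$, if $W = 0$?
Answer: $-32$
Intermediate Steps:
$-32 - 146 W = -32 - 0 = -32 + 0 = -32$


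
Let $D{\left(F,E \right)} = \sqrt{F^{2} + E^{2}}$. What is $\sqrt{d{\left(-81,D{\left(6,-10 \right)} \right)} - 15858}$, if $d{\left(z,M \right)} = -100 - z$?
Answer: $i \sqrt{15877} \approx 126.0 i$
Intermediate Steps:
$D{\left(F,E \right)} = \sqrt{E^{2} + F^{2}}$
$\sqrt{d{\left(-81,D{\left(6,-10 \right)} \right)} - 15858} = \sqrt{\left(-100 - -81\right) - 15858} = \sqrt{\left(-100 + 81\right) - 15858} = \sqrt{-19 - 15858} = \sqrt{-15877} = i \sqrt{15877}$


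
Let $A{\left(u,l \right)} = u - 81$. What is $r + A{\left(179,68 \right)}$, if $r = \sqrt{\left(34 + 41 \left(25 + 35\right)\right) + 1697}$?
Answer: $98 + \sqrt{4191} \approx 162.74$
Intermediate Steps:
$A{\left(u,l \right)} = -81 + u$ ($A{\left(u,l \right)} = u - 81 = -81 + u$)
$r = \sqrt{4191}$ ($r = \sqrt{\left(34 + 41 \cdot 60\right) + 1697} = \sqrt{\left(34 + 2460\right) + 1697} = \sqrt{2494 + 1697} = \sqrt{4191} \approx 64.738$)
$r + A{\left(179,68 \right)} = \sqrt{4191} + \left(-81 + 179\right) = \sqrt{4191} + 98 = 98 + \sqrt{4191}$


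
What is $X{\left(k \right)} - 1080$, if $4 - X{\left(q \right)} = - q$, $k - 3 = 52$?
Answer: $-1021$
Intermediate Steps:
$k = 55$ ($k = 3 + 52 = 55$)
$X{\left(q \right)} = 4 + q$ ($X{\left(q \right)} = 4 - - q = 4 + q$)
$X{\left(k \right)} - 1080 = \left(4 + 55\right) - 1080 = 59 - 1080 = -1021$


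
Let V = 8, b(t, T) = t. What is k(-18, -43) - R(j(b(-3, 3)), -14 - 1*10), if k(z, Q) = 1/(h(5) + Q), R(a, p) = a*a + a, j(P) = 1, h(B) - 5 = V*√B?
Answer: -1143/562 - 2*√5/281 ≈ -2.0497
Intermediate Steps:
h(B) = 5 + 8*√B
R(a, p) = a + a² (R(a, p) = a² + a = a + a²)
k(z, Q) = 1/(5 + Q + 8*√5) (k(z, Q) = 1/((5 + 8*√5) + Q) = 1/(5 + Q + 8*√5))
k(-18, -43) - R(j(b(-3, 3)), -14 - 1*10) = 1/(5 - 43 + 8*√5) - (1 + 1) = 1/(-38 + 8*√5) - 2 = -2 + 1/(-38 + 8*√5)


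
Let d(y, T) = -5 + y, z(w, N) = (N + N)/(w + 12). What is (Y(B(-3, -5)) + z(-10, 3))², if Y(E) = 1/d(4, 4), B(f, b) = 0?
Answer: 4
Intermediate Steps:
z(w, N) = 2*N/(12 + w) (z(w, N) = (2*N)/(12 + w) = 2*N/(12 + w))
Y(E) = -1 (Y(E) = 1/(-5 + 4) = 1/(-1) = -1)
(Y(B(-3, -5)) + z(-10, 3))² = (-1 + 2*3/(12 - 10))² = (-1 + 2*3/2)² = (-1 + 2*3*(½))² = (-1 + 3)² = 2² = 4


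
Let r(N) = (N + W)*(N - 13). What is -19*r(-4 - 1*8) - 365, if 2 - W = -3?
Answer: -3690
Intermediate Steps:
W = 5 (W = 2 - 1*(-3) = 2 + 3 = 5)
r(N) = (-13 + N)*(5 + N) (r(N) = (N + 5)*(N - 13) = (5 + N)*(-13 + N) = (-13 + N)*(5 + N))
-19*r(-4 - 1*8) - 365 = -19*(-65 + (-4 - 1*8)² - 8*(-4 - 1*8)) - 365 = -19*(-65 + (-4 - 8)² - 8*(-4 - 8)) - 365 = -19*(-65 + (-12)² - 8*(-12)) - 365 = -19*(-65 + 144 + 96) - 365 = -19*175 - 365 = -3325 - 365 = -3690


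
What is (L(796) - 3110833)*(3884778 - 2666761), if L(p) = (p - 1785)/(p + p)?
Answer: -6032164789851125/1592 ≈ -3.7890e+12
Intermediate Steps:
L(p) = (-1785 + p)/(2*p) (L(p) = (-1785 + p)/((2*p)) = (-1785 + p)*(1/(2*p)) = (-1785 + p)/(2*p))
(L(796) - 3110833)*(3884778 - 2666761) = ((½)*(-1785 + 796)/796 - 3110833)*(3884778 - 2666761) = ((½)*(1/796)*(-989) - 3110833)*1218017 = (-989/1592 - 3110833)*1218017 = -4952447125/1592*1218017 = -6032164789851125/1592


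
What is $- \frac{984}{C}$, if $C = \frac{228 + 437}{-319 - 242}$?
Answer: $\frac{552024}{665} \approx 830.11$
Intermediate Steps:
$C = - \frac{665}{561}$ ($C = \frac{665}{-561} = 665 \left(- \frac{1}{561}\right) = - \frac{665}{561} \approx -1.1854$)
$- \frac{984}{C} = - \frac{984}{- \frac{665}{561}} = \left(-984\right) \left(- \frac{561}{665}\right) = \frac{552024}{665}$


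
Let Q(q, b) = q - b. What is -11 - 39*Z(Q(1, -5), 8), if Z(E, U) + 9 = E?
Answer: 106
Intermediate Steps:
Z(E, U) = -9 + E
-11 - 39*Z(Q(1, -5), 8) = -11 - 39*(-9 + (1 - 1*(-5))) = -11 - 39*(-9 + (1 + 5)) = -11 - 39*(-9 + 6) = -11 - 39*(-3) = -11 + 117 = 106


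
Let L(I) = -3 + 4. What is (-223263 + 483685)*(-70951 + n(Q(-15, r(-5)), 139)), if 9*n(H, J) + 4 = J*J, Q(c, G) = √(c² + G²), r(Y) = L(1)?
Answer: -53754746708/3 ≈ -1.7918e+10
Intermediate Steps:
L(I) = 1
r(Y) = 1
Q(c, G) = √(G² + c²)
n(H, J) = -4/9 + J²/9 (n(H, J) = -4/9 + (J*J)/9 = -4/9 + J²/9)
(-223263 + 483685)*(-70951 + n(Q(-15, r(-5)), 139)) = (-223263 + 483685)*(-70951 + (-4/9 + (⅑)*139²)) = 260422*(-70951 + (-4/9 + (⅑)*19321)) = 260422*(-70951 + (-4/9 + 19321/9)) = 260422*(-70951 + 6439/3) = 260422*(-206414/3) = -53754746708/3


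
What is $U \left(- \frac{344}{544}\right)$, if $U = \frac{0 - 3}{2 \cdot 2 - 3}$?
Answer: $\frac{129}{68} \approx 1.8971$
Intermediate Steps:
$U = -3$ ($U = - \frac{3}{4 - 3} = - \frac{3}{1} = \left(-3\right) 1 = -3$)
$U \left(- \frac{344}{544}\right) = - 3 \left(- \frac{344}{544}\right) = - 3 \left(\left(-344\right) \frac{1}{544}\right) = \left(-3\right) \left(- \frac{43}{68}\right) = \frac{129}{68}$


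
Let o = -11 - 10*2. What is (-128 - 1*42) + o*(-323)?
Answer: 9843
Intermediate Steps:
o = -31 (o = -11 - 20 = -31)
(-128 - 1*42) + o*(-323) = (-128 - 1*42) - 31*(-323) = (-128 - 42) + 10013 = -170 + 10013 = 9843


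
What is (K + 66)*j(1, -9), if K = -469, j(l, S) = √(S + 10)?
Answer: -403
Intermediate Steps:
j(l, S) = √(10 + S)
(K + 66)*j(1, -9) = (-469 + 66)*√(10 - 9) = -403*√1 = -403*1 = -403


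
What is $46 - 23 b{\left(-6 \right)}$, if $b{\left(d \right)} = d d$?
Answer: $-782$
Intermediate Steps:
$b{\left(d \right)} = d^{2}$
$46 - 23 b{\left(-6 \right)} = 46 - 23 \left(-6\right)^{2} = 46 - 828 = -782$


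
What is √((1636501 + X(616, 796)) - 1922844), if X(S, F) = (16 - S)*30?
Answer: I*√304343 ≈ 551.67*I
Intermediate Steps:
X(S, F) = 480 - 30*S
√((1636501 + X(616, 796)) - 1922844) = √((1636501 + (480 - 30*616)) - 1922844) = √((1636501 + (480 - 18480)) - 1922844) = √((1636501 - 18000) - 1922844) = √(1618501 - 1922844) = √(-304343) = I*√304343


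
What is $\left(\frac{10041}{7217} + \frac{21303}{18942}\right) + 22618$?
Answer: $\frac{147253541725}{6509734} \approx 22621.0$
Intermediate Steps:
$\left(\frac{10041}{7217} + \frac{21303}{18942}\right) + 22618 = \left(10041 \cdot \frac{1}{7217} + 21303 \cdot \frac{1}{18942}\right) + 22618 = \left(\frac{10041}{7217} + \frac{7101}{6314}\right) + 22618 = \frac{16378113}{6509734} + 22618 = \frac{147253541725}{6509734}$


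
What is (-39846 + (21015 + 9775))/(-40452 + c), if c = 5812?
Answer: 566/2165 ≈ 0.26143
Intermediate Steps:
(-39846 + (21015 + 9775))/(-40452 + c) = (-39846 + (21015 + 9775))/(-40452 + 5812) = (-39846 + 30790)/(-34640) = -9056*(-1/34640) = 566/2165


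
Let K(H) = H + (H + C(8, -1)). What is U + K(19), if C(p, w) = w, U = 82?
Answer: 119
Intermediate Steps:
K(H) = -1 + 2*H (K(H) = H + (H - 1) = H + (-1 + H) = -1 + 2*H)
U + K(19) = 82 + (-1 + 2*19) = 82 + (-1 + 38) = 82 + 37 = 119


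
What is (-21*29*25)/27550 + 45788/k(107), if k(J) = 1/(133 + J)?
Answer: 417586539/38 ≈ 1.0989e+7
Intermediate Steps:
(-21*29*25)/27550 + 45788/k(107) = (-21*29*25)/27550 + 45788/(1/(133 + 107)) = -609*25*(1/27550) + 45788/(1/240) = -15225*1/27550 + 45788/(1/240) = -21/38 + 45788*240 = -21/38 + 10989120 = 417586539/38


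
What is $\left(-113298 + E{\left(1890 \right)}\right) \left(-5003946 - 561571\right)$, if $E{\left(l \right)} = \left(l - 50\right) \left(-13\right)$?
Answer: $763689111706$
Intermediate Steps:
$E{\left(l \right)} = 650 - 13 l$ ($E{\left(l \right)} = \left(-50 + l\right) \left(-13\right) = 650 - 13 l$)
$\left(-113298 + E{\left(1890 \right)}\right) \left(-5003946 - 561571\right) = \left(-113298 + \left(650 - 24570\right)\right) \left(-5003946 - 561571\right) = \left(-113298 + \left(650 - 24570\right)\right) \left(-5565517\right) = \left(-113298 - 23920\right) \left(-5565517\right) = \left(-137218\right) \left(-5565517\right) = 763689111706$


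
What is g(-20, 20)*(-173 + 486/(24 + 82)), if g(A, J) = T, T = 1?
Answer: -8926/53 ≈ -168.42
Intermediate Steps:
g(A, J) = 1
g(-20, 20)*(-173 + 486/(24 + 82)) = 1*(-173 + 486/(24 + 82)) = 1*(-173 + 486/106) = 1*(-173 + 486*(1/106)) = 1*(-173 + 243/53) = 1*(-8926/53) = -8926/53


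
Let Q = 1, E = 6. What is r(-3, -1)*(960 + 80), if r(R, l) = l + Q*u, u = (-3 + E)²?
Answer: 8320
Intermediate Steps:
u = 9 (u = (-3 + 6)² = 3² = 9)
r(R, l) = 9 + l (r(R, l) = l + 1*9 = l + 9 = 9 + l)
r(-3, -1)*(960 + 80) = (9 - 1)*(960 + 80) = 8*1040 = 8320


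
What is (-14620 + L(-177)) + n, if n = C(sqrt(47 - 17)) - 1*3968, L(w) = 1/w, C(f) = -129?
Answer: -3312910/177 ≈ -18717.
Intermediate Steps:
n = -4097 (n = -129 - 1*3968 = -129 - 3968 = -4097)
(-14620 + L(-177)) + n = (-14620 + 1/(-177)) - 4097 = (-14620 - 1/177) - 4097 = -2587741/177 - 4097 = -3312910/177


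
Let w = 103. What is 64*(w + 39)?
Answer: 9088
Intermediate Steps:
64*(w + 39) = 64*(103 + 39) = 64*142 = 9088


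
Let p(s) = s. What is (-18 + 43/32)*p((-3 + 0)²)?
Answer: -4797/32 ≈ -149.91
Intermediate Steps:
(-18 + 43/32)*p((-3 + 0)²) = (-18 + 43/32)*(-3 + 0)² = (-18 + 43*(1/32))*(-3)² = (-18 + 43/32)*9 = -533/32*9 = -4797/32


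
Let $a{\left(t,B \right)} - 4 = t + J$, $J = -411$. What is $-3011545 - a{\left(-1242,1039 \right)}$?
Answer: $-3009896$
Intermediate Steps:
$a{\left(t,B \right)} = -407 + t$ ($a{\left(t,B \right)} = 4 + \left(t - 411\right) = 4 + \left(-411 + t\right) = -407 + t$)
$-3011545 - a{\left(-1242,1039 \right)} = -3011545 - \left(-407 - 1242\right) = -3011545 - -1649 = -3011545 + 1649 = -3009896$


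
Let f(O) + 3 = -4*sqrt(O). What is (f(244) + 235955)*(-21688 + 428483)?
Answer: 95984093840 - 3254360*sqrt(61) ≈ 9.5959e+10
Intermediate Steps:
f(O) = -3 - 4*sqrt(O)
(f(244) + 235955)*(-21688 + 428483) = ((-3 - 8*sqrt(61)) + 235955)*(-21688 + 428483) = ((-3 - 8*sqrt(61)) + 235955)*406795 = (235952 - 8*sqrt(61))*406795 = 95984093840 - 3254360*sqrt(61)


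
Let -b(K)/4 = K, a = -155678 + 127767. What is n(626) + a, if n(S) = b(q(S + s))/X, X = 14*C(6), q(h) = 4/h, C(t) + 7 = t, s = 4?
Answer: -61543751/2205 ≈ -27911.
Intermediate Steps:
C(t) = -7 + t
a = -27911
X = -14 (X = 14*(-7 + 6) = 14*(-1) = -14)
b(K) = -4*K
n(S) = 8/(7*(4 + S)) (n(S) = -16/(S + 4)/(-14) = -16/(4 + S)*(-1/14) = 8/(7*(4 + S)))
n(626) + a = 8/(7*(4 + 626)) - 27911 = (8/7)/630 - 27911 = (8/7)*(1/630) - 27911 = 4/2205 - 27911 = -61543751/2205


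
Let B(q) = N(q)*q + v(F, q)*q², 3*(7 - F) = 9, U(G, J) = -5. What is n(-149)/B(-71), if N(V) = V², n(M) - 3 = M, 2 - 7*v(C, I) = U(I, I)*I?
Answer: 511/2142425 ≈ 0.00023851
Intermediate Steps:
F = 4 (F = 7 - ⅓*9 = 7 - 3 = 4)
v(C, I) = 2/7 + 5*I/7 (v(C, I) = 2/7 - (-5)*I/7 = 2/7 + 5*I/7)
n(M) = 3 + M
B(q) = q³ + q²*(2/7 + 5*q/7) (B(q) = q²*q + (2/7 + 5*q/7)*q² = q³ + q²*(2/7 + 5*q/7))
n(-149)/B(-71) = (3 - 149)/(((2/7)*(-71)²*(1 + 6*(-71)))) = -146*7/(10082*(1 - 426)) = -146/((2/7)*5041*(-425)) = -146/(-4284850/7) = -146*(-7/4284850) = 511/2142425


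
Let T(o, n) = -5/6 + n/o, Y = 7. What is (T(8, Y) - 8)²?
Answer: 36481/576 ≈ 63.335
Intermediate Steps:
T(o, n) = -⅚ + n/o (T(o, n) = -5*⅙ + n/o = -⅚ + n/o)
(T(8, Y) - 8)² = ((-⅚ + 7/8) - 8)² = (1/24 - 8)² = (-191/24)² = 36481/576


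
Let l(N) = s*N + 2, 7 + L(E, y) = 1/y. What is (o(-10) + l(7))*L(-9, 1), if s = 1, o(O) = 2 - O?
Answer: -126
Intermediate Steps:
L(E, y) = -7 + 1/y
l(N) = 2 + N (l(N) = 1*N + 2 = N + 2 = 2 + N)
(o(-10) + l(7))*L(-9, 1) = ((2 - 1*(-10)) + (2 + 7))*(-7 + 1/1) = ((2 + 10) + 9)*(-7 + 1) = (12 + 9)*(-6) = 21*(-6) = -126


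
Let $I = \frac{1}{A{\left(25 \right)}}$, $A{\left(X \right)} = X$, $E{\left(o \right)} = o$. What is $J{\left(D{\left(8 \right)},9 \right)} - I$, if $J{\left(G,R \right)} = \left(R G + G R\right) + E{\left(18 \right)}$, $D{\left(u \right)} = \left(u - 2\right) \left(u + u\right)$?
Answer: $\frac{43649}{25} \approx 1746.0$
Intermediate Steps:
$D{\left(u \right)} = 2 u \left(-2 + u\right)$ ($D{\left(u \right)} = \left(-2 + u\right) 2 u = 2 u \left(-2 + u\right)$)
$J{\left(G,R \right)} = 18 + 2 G R$ ($J{\left(G,R \right)} = \left(R G + G R\right) + 18 = \left(G R + G R\right) + 18 = 2 G R + 18 = 18 + 2 G R$)
$I = \frac{1}{25} \approx 0.04$
$J{\left(D{\left(8 \right)},9 \right)} - I = \left(18 + 2 \cdot 2 \cdot 8 \left(-2 + 8\right) 9\right) - \frac{1}{25} = \left(18 + 2 \cdot 2 \cdot 8 \cdot 6 \cdot 9\right) - \frac{1}{25} = \left(18 + 2 \cdot 96 \cdot 9\right) - \frac{1}{25} = \left(18 + 1728\right) - \frac{1}{25} = 1746 - \frac{1}{25} = \frac{43649}{25}$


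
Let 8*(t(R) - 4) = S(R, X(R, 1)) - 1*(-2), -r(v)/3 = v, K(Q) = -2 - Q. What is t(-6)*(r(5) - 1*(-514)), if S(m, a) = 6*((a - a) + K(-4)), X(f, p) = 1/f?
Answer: 11477/4 ≈ 2869.3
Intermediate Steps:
r(v) = -3*v
S(m, a) = 12 (S(m, a) = 6*((a - a) + (-2 - 1*(-4))) = 6*(0 + (-2 + 4)) = 6*(0 + 2) = 6*2 = 12)
t(R) = 23/4 (t(R) = 4 + (12 - 1*(-2))/8 = 4 + (12 + 2)/8 = 4 + (1/8)*14 = 4 + 7/4 = 23/4)
t(-6)*(r(5) - 1*(-514)) = 23*(-3*5 - 1*(-514))/4 = 23*(-15 + 514)/4 = (23/4)*499 = 11477/4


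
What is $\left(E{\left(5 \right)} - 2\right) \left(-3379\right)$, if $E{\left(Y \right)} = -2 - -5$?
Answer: $-3379$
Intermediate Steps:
$E{\left(Y \right)} = 3$ ($E{\left(Y \right)} = -2 + 5 = 3$)
$\left(E{\left(5 \right)} - 2\right) \left(-3379\right) = \left(3 - 2\right) \left(-3379\right) = 1 \left(-3379\right) = -3379$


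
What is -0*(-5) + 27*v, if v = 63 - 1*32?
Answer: 837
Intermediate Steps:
v = 31 (v = 63 - 32 = 31)
-0*(-5) + 27*v = -0*(-5) + 27*31 = -21*0 + 837 = 0 + 837 = 837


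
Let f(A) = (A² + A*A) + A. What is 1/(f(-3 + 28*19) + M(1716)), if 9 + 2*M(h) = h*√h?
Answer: 746942/416757420291 - 2288*√429/416757420291 ≈ 1.6786e-6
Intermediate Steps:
M(h) = -9/2 + h^(3/2)/2 (M(h) = -9/2 + (h*√h)/2 = -9/2 + h^(3/2)/2)
f(A) = A + 2*A² (f(A) = (A² + A²) + A = 2*A² + A = A + 2*A²)
1/(f(-3 + 28*19) + M(1716)) = 1/((-3 + 28*19)*(1 + 2*(-3 + 28*19)) + (-9/2 + 1716^(3/2)/2)) = 1/((-3 + 532)*(1 + 2*(-3 + 532)) + (-9/2 + (3432*√429)/2)) = 1/(529*(1 + 2*529) + (-9/2 + 1716*√429)) = 1/(529*(1 + 1058) + (-9/2 + 1716*√429)) = 1/(529*1059 + (-9/2 + 1716*√429)) = 1/(560211 + (-9/2 + 1716*√429)) = 1/(1120413/2 + 1716*√429)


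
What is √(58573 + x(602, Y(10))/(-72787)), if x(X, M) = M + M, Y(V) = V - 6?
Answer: √310316670662141/72787 ≈ 242.02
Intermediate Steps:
Y(V) = -6 + V
x(X, M) = 2*M
√(58573 + x(602, Y(10))/(-72787)) = √(58573 + (2*(-6 + 10))/(-72787)) = √(58573 + (2*4)*(-1/72787)) = √(58573 + 8*(-1/72787)) = √(58573 - 8/72787) = √(4263352943/72787) = √310316670662141/72787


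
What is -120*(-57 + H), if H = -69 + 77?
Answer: 5880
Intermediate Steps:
H = 8
-120*(-57 + H) = -120*(-57 + 8) = -120*(-49) = 5880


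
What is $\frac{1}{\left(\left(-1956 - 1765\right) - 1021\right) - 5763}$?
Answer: $- \frac{1}{10505} \approx -9.5193 \cdot 10^{-5}$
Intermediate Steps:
$\frac{1}{\left(\left(-1956 - 1765\right) - 1021\right) - 5763} = \frac{1}{\left(-3721 - 1021\right) - 5763} = \frac{1}{-4742 - 5763} = \frac{1}{-10505} = - \frac{1}{10505}$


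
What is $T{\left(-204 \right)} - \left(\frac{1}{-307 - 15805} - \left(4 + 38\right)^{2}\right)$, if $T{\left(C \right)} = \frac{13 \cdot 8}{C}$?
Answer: $\frac{1449081107}{821712} \approx 1763.5$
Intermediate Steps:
$T{\left(C \right)} = \frac{104}{C}$
$T{\left(-204 \right)} - \left(\frac{1}{-307 - 15805} - \left(4 + 38\right)^{2}\right) = \frac{104}{-204} - \left(\frac{1}{-307 - 15805} - \left(4 + 38\right)^{2}\right) = 104 \left(- \frac{1}{204}\right) - \left(\frac{1}{-16112} - 42^{2}\right) = - \frac{26}{51} - \left(- \frac{1}{16112} - 1764\right) = - \frac{26}{51} - - \frac{28421569}{16112} = - \frac{26}{51} + \frac{28421569}{16112} = \frac{1449081107}{821712}$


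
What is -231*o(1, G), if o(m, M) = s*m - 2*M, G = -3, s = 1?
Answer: -1617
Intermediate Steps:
o(m, M) = m - 2*M (o(m, M) = 1*m - 2*M = m - 2*M)
-231*o(1, G) = -231*(1 - 2*(-3)) = -231*(1 + 6) = -231*7 = -1617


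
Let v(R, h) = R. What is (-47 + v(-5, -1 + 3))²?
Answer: 2704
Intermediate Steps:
(-47 + v(-5, -1 + 3))² = (-47 - 5)² = (-52)² = 2704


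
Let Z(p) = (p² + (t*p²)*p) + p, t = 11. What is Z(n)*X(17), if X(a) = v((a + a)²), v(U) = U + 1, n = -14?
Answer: -34712314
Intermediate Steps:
v(U) = 1 + U
X(a) = 1 + 4*a² (X(a) = 1 + (a + a)² = 1 + (2*a)² = 1 + 4*a²)
Z(p) = p + p² + 11*p³ (Z(p) = (p² + (11*p²)*p) + p = (p² + 11*p³) + p = p + p² + 11*p³)
Z(n)*X(17) = (-14*(1 - 14 + 11*(-14)²))*(1 + 4*17²) = (-14*(1 - 14 + 11*196))*(1 + 4*289) = (-14*(1 - 14 + 2156))*(1 + 1156) = -14*2143*1157 = -30002*1157 = -34712314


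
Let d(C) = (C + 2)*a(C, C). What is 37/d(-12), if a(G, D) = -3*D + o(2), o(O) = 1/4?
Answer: -74/725 ≈ -0.10207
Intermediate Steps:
o(O) = ¼
a(G, D) = ¼ - 3*D (a(G, D) = -3*D + ¼ = ¼ - 3*D)
d(C) = (2 + C)*(¼ - 3*C) (d(C) = (C + 2)*(¼ - 3*C) = (2 + C)*(¼ - 3*C))
37/d(-12) = 37/((-(-1 + 12*(-12))*(2 - 12)/4)) = 37/((-¼*(-1 - 144)*(-10))) = 37/((-¼*(-145)*(-10))) = 37/(-725/2) = 37*(-2/725) = -74/725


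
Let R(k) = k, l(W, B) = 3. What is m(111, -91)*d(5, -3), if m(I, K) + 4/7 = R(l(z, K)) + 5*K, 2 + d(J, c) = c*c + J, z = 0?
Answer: -38016/7 ≈ -5430.9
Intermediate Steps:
d(J, c) = -2 + J + c**2 (d(J, c) = -2 + (c*c + J) = -2 + (c**2 + J) = -2 + (J + c**2) = -2 + J + c**2)
m(I, K) = 17/7 + 5*K (m(I, K) = -4/7 + (3 + 5*K) = 17/7 + 5*K)
m(111, -91)*d(5, -3) = (17/7 + 5*(-91))*(-2 + 5 + (-3)**2) = (17/7 - 455)*(-2 + 5 + 9) = -3168/7*12 = -38016/7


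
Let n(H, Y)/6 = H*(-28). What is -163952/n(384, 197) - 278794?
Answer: -1124087161/4032 ≈ -2.7879e+5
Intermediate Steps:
n(H, Y) = -168*H (n(H, Y) = 6*(H*(-28)) = 6*(-28*H) = -168*H)
-163952/n(384, 197) - 278794 = -163952/((-168*384)) - 278794 = -163952/(-64512) - 278794 = -163952*(-1/64512) - 278794 = 10247/4032 - 278794 = -1124087161/4032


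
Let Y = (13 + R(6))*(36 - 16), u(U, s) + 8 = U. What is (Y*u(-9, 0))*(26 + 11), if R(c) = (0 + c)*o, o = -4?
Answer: 138380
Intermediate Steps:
R(c) = -4*c (R(c) = (0 + c)*(-4) = c*(-4) = -4*c)
u(U, s) = -8 + U
Y = -220 (Y = (13 - 4*6)*(36 - 16) = (13 - 24)*20 = -11*20 = -220)
(Y*u(-9, 0))*(26 + 11) = (-220*(-8 - 9))*(26 + 11) = -220*(-17)*37 = 3740*37 = 138380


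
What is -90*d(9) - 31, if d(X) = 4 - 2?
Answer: -211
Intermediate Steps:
d(X) = 2
-90*d(9) - 31 = -90*2 - 31 = -180 - 31 = -211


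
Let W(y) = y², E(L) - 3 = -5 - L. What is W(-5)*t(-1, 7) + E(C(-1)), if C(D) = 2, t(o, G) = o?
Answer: -29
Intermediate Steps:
E(L) = -2 - L (E(L) = 3 + (-5 - L) = -2 - L)
W(-5)*t(-1, 7) + E(C(-1)) = (-5)²*(-1) + (-2 - 1*2) = 25*(-1) + (-2 - 2) = -25 - 4 = -29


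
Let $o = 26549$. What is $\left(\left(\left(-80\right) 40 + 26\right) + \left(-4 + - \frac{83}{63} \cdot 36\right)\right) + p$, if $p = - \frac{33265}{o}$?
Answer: $- \frac{599656177}{185843} \approx -3226.7$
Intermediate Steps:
$p = - \frac{33265}{26549} \approx -1.253$
$\left(\left(\left(-80\right) 40 + 26\right) + \left(-4 + - \frac{83}{63} \cdot 36\right)\right) + p = \left(\left(\left(-80\right) 40 + 26\right) + \left(-4 + - \frac{83}{63} \cdot 36\right)\right) - \frac{33265}{26549} = \left(\left(-3200 + 26\right) + \left(-4 + \left(-83\right) \frac{1}{63} \cdot 36\right)\right) - \frac{33265}{26549} = \left(-3174 - \frac{360}{7}\right) - \frac{33265}{26549} = - \frac{22578}{7} - \frac{33265}{26549} = - \frac{599656177}{185843}$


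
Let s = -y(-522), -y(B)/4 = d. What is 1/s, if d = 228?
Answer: 1/912 ≈ 0.0010965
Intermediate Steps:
y(B) = -912 (y(B) = -4*228 = -912)
s = 912 (s = -1*(-912) = 912)
1/s = 1/912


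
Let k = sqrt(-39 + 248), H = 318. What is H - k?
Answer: 318 - sqrt(209) ≈ 303.54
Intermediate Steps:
k = sqrt(209) ≈ 14.457
H - k = 318 - sqrt(209)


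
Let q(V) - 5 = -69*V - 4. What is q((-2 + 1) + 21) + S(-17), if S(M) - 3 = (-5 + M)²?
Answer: -892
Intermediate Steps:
S(M) = 3 + (-5 + M)²
q(V) = 1 - 69*V (q(V) = 5 + (-69*V - 4) = 5 + (-4 - 69*V) = 1 - 69*V)
q((-2 + 1) + 21) + S(-17) = (1 - 69*((-2 + 1) + 21)) + (3 + (-5 - 17)²) = (1 - 69*(-1 + 21)) + (3 + (-22)²) = (1 - 69*20) + (3 + 484) = (1 - 1380) + 487 = -1379 + 487 = -892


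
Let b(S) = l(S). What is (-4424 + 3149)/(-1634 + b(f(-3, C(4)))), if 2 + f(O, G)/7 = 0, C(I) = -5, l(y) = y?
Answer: 1275/1648 ≈ 0.77367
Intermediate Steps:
f(O, G) = -14 (f(O, G) = -14 + 7*0 = -14 + 0 = -14)
b(S) = S
(-4424 + 3149)/(-1634 + b(f(-3, C(4)))) = (-4424 + 3149)/(-1634 - 14) = -1275/(-1648) = -1275*(-1/1648) = 1275/1648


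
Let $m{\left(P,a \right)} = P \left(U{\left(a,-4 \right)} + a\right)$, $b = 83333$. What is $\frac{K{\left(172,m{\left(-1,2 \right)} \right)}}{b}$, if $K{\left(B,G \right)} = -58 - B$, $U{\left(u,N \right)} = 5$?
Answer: $- \frac{230}{83333} \approx -0.00276$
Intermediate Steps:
$m{\left(P,a \right)} = P \left(5 + a\right)$
$\frac{K{\left(172,m{\left(-1,2 \right)} \right)}}{b} = \frac{-58 - 172}{83333} = \left(-58 - 172\right) \frac{1}{83333} = \left(-230\right) \frac{1}{83333} = - \frac{230}{83333}$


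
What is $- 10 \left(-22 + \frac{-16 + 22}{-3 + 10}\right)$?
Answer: $\frac{1480}{7} \approx 211.43$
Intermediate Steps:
$- 10 \left(-22 + \frac{-16 + 22}{-3 + 10}\right) = - 10 \left(-22 + \frac{6}{7}\right) = \left(-10\right) \left(- \frac{148}{7}\right) = \frac{1480}{7}$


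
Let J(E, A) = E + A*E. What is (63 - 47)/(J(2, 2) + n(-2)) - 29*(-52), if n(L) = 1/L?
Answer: 16620/11 ≈ 1510.9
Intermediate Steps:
(63 - 47)/(J(2, 2) + n(-2)) - 29*(-52) = (63 - 47)/(2*(1 + 2) + 1/(-2)) - 29*(-52) = 16/(2*3 - ½) + 1508 = 16/(6 - ½) + 1508 = 16/(11/2) + 1508 = 16*(2/11) + 1508 = 32/11 + 1508 = 16620/11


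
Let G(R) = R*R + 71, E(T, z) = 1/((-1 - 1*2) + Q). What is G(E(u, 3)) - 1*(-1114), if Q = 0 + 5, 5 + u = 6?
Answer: 4741/4 ≈ 1185.3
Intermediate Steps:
u = 1 (u = -5 + 6 = 1)
Q = 5
E(T, z) = 1/2 (E(T, z) = 1/((-1 - 1*2) + 5) = 1/((-1 - 2) + 5) = 1/(-3 + 5) = 1/2)
G(R) = 71 + R**2 (G(R) = R**2 + 71 = 71 + R**2)
G(E(u, 3)) - 1*(-1114) = (71 + (1/2)**2) - 1*(-1114) = (71 + 1/4) + 1114 = 285/4 + 1114 = 4741/4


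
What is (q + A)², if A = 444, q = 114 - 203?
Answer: 126025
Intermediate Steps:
q = -89
(q + A)² = (-89 + 444)² = 355² = 126025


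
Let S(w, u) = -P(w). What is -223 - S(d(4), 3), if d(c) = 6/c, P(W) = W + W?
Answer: -220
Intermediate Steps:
P(W) = 2*W
S(w, u) = -2*w
-223 - S(d(4), 3) = -223 - (-2)*6/4 = -223 - (-2)*6*(¼) = -223 - (-2)*3/2 = -223 - 1*(-3) = -223 + 3 = -220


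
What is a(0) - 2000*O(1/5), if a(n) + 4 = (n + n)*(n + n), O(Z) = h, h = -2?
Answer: 3996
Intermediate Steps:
O(Z) = -2
a(n) = -4 + 4*n² (a(n) = -4 + (n + n)*(n + n) = -4 + (2*n)*(2*n) = -4 + 4*n²)
a(0) - 2000*O(1/5) = (-4 + 4*0²) - 2000*(-2) = (-4 + 4*0) + 4000 = (-4 + 0) + 4000 = -4 + 4000 = 3996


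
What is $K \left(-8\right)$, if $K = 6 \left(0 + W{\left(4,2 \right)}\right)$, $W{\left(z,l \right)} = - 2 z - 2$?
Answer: $480$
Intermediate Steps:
$W{\left(z,l \right)} = -2 - 2 z$
$K = -60$ ($K = 6 \left(0 - 10\right) = 6 \left(-10\right) = -60$)
$K \left(-8\right) = \left(-60\right) \left(-8\right) = 480$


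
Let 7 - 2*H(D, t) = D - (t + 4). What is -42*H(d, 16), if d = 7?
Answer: -420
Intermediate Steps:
H(D, t) = 11/2 + t/2 - D/2 (H(D, t) = 7/2 - (D - (t + 4))/2 = 7/2 - (D - (4 + t))/2 = 7/2 - (D + (-4 - t))/2 = 7/2 - (-4 + D - t)/2 = 7/2 + (2 + t/2 - D/2) = 11/2 + t/2 - D/2)
-42*H(d, 16) = -42*(11/2 + (½)*16 - ½*7) = -42*(11/2 + 8 - 7/2) = -42*10 = -420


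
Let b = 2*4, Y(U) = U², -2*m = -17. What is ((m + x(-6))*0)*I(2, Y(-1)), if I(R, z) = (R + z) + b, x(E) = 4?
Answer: 0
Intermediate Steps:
m = 17/2 (m = -½*(-17) = 17/2 ≈ 8.5000)
b = 8
I(R, z) = 8 + R + z (I(R, z) = (R + z) + 8 = 8 + R + z)
((m + x(-6))*0)*I(2, Y(-1)) = ((17/2 + 4)*0)*(8 + 2 + (-1)²) = ((25/2)*0)*(8 + 2 + 1) = 0*11 = 0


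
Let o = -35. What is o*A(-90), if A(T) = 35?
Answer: -1225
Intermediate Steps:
o*A(-90) = -35*35 = -1225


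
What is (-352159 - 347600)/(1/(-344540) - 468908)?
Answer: 241094965860/161557562321 ≈ 1.4923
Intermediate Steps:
(-352159 - 347600)/(1/(-344540) - 468908) = -699759/(-1/344540 - 468908) = -699759/(-161557562321/344540) = -699759*(-344540/161557562321) = 241094965860/161557562321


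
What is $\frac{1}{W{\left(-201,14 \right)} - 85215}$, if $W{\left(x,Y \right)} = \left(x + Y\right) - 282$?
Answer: $- \frac{1}{85684} \approx -1.1671 \cdot 10^{-5}$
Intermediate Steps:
$W{\left(x,Y \right)} = -282 + Y + x$ ($W{\left(x,Y \right)} = \left(Y + x\right) - 282 = -282 + Y + x$)
$\frac{1}{W{\left(-201,14 \right)} - 85215} = \frac{1}{\left(-282 + 14 - 201\right) - 85215} = \frac{1}{-469 - 85215} = \frac{1}{-85684} = - \frac{1}{85684}$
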